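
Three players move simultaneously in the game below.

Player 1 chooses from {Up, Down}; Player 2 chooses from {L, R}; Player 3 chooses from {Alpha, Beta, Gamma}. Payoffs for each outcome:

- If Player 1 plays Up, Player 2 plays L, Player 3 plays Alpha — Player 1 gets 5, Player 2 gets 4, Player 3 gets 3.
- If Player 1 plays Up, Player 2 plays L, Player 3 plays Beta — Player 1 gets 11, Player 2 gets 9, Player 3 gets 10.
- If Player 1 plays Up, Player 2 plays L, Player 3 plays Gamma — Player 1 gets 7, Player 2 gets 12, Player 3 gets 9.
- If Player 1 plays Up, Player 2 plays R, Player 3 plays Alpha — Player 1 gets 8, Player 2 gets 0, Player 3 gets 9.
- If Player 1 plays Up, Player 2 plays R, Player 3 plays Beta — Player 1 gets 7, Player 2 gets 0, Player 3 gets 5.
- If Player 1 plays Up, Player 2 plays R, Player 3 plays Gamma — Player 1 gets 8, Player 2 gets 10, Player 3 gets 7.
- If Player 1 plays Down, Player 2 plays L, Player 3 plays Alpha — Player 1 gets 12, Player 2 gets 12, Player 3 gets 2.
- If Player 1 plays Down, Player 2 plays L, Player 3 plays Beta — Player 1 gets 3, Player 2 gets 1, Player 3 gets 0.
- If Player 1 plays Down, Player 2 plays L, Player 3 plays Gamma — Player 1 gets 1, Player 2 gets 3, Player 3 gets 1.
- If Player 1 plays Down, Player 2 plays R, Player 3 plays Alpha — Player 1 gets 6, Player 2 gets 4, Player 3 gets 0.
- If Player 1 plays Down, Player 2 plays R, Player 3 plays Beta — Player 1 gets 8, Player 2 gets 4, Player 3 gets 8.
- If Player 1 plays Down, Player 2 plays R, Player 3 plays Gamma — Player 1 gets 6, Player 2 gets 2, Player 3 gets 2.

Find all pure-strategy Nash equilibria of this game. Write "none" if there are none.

(Up, L, Beta), (Down, L, Alpha), (Down, R, Beta)

(Up, L, Alpha): Player 1 can switch to Down (5 → 12). Not NE.
(Up, L, Beta): Player 1 gets 11, best alternative 3; Player 2 gets 9, best alternative 0; Player 3 gets 10, best alternative 9. No profitable deviation — NE.
(Up, L, Gamma): Player 3 can switch to Beta (9 → 10). Not NE.
(Up, R, Alpha): Player 2 can switch to L (0 → 4). Not NE.
(Up, R, Beta): Player 1 can switch to Down (7 → 8). Not NE.
(Up, R, Gamma): Player 2 can switch to L (10 → 12). Not NE.
(Down, L, Alpha): Player 1 gets 12, best alternative 5; Player 2 gets 12, best alternative 4; Player 3 gets 2, best alternative 1. No profitable deviation — NE.
(Down, L, Beta): Player 1 can switch to Up (3 → 11). Not NE.
(Down, R, Beta): Player 1 gets 8, best alternative 7; Player 2 gets 4, best alternative 1; Player 3 gets 8, best alternative 2. No profitable deviation — NE.
(The remaining 3 profiles each have a profitable deviation by the same check.)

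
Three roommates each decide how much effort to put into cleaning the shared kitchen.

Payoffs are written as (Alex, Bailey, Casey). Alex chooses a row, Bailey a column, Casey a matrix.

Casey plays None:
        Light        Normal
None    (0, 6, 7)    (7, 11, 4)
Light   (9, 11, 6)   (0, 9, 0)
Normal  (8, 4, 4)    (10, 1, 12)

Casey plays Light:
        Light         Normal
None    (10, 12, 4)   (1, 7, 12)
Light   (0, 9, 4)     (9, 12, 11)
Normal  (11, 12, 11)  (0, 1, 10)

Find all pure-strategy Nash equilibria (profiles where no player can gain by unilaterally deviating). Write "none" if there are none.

The pure Nash equilibria are (Light, Light, None) and (Light, Normal, Light) and (Normal, Light, Light).

For each player, find the best response to each opponent profile; mutual best responses are the pure NE.
Alex against (Light, None): payoffs 0, 9, 8 → best response Light.
Alex against (Light, Light): payoffs 10, 0, 11 → best response Normal.
Alex against (Normal, None): payoffs 7, 0, 10 → best response Normal.
Alex against (Normal, Light): payoffs 1, 9, 0 → best response Light.
Bailey against (None, None): payoffs 6, 11 → best response Normal.
Bailey against (None, Light): payoffs 12, 7 → best response Light.
Bailey against (Light, None): payoffs 11, 9 → best response Light.
Bailey against (Light, Light): payoffs 9, 12 → best response Normal.
Bailey against (Normal, None): payoffs 4, 1 → best response Light.
Bailey against (Normal, Light): payoffs 12, 1 → best response Light.
Casey against (None, Light): payoffs 7, 4 → best response None.
Casey against (None, Normal): payoffs 4, 12 → best response Light.
Casey against (Light, Light): payoffs 6, 4 → best response None.
Casey against (Light, Normal): payoffs 0, 11 → best response Light.
Casey against (Normal, Light): payoffs 4, 11 → best response Light.
Casey against (Normal, Normal): payoffs 12, 10 → best response None.
Mutual best responses: (Light, Light, None); (Light, Normal, Light); (Normal, Light, Light).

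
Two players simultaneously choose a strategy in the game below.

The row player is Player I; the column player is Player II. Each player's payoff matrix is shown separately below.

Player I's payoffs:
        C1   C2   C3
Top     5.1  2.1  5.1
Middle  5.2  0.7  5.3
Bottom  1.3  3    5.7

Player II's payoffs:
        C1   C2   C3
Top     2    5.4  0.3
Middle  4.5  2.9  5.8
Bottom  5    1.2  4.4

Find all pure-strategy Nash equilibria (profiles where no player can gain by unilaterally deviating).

For each player, find the best response to each opponent profile; mutual best responses are the pure NE.
Player I against C1: payoffs 5.1, 5.2, 1.3 → best response Middle.
Player I against C2: payoffs 2.1, 0.7, 3 → best response Bottom.
Player I against C3: payoffs 5.1, 5.3, 5.7 → best response Bottom.
Player II against Top: payoffs 2, 5.4, 0.3 → best response C2.
Player II against Middle: payoffs 4.5, 2.9, 5.8 → best response C3.
Player II against Bottom: payoffs 5, 1.2, 4.4 → best response C1.
No profile is a mutual best response for all players.

This game has no pure Nash equilibrium.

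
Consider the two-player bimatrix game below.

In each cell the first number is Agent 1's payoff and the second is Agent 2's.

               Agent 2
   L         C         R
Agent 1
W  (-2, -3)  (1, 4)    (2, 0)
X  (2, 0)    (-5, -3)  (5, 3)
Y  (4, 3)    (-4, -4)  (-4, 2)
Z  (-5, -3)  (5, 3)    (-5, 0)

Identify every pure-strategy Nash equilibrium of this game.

Agent 1 against L: payoffs -2, 2, 4, -5 → best response Y.
Agent 1 against C: payoffs 1, -5, -4, 5 → best response Z.
Agent 1 against R: payoffs 2, 5, -4, -5 → best response X.
Agent 2 against W: payoffs -3, 4, 0 → best response C.
Agent 2 against X: payoffs 0, -3, 3 → best response R.
Agent 2 against Y: payoffs 3, -4, 2 → best response L.
Agent 2 against Z: payoffs -3, 3, 0 → best response C.
Mutual best responses: (X, R); (Y, L); (Z, C).

(X, R), (Y, L), (Z, C)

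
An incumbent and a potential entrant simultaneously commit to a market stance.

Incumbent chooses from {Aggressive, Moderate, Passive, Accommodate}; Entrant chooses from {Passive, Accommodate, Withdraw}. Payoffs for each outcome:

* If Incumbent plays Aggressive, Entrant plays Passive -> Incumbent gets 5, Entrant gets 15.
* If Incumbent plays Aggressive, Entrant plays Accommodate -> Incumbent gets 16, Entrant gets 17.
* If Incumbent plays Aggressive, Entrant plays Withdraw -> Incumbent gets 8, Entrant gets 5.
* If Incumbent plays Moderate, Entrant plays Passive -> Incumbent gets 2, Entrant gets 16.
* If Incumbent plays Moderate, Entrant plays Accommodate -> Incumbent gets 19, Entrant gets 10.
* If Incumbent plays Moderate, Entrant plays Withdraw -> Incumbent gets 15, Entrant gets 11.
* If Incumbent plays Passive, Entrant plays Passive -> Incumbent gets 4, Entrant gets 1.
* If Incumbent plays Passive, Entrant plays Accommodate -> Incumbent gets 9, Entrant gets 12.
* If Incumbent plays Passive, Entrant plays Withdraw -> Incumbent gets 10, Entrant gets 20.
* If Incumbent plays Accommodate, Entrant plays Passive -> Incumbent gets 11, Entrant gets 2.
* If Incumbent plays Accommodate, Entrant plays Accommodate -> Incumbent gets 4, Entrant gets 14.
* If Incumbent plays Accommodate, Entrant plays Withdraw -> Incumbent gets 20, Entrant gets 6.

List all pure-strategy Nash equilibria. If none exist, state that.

There is no pure-strategy Nash equilibrium.

For each player, find the best response to each opponent profile; mutual best responses are the pure NE.
Incumbent against Passive: payoffs 5, 2, 4, 11 → best response Accommodate.
Incumbent against Accommodate: payoffs 16, 19, 9, 4 → best response Moderate.
Incumbent against Withdraw: payoffs 8, 15, 10, 20 → best response Accommodate.
Entrant against Aggressive: payoffs 15, 17, 5 → best response Accommodate.
Entrant against Moderate: payoffs 16, 10, 11 → best response Passive.
Entrant against Passive: payoffs 1, 12, 20 → best response Withdraw.
Entrant against Accommodate: payoffs 2, 14, 6 → best response Accommodate.
No profile is a mutual best response for all players.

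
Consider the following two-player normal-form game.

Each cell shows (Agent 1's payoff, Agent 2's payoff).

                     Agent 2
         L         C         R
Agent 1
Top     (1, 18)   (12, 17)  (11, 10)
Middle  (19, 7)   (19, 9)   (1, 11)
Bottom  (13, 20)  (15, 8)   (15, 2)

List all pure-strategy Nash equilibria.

(Top, L): Agent 1 can switch to Middle (1 → 19). Not NE.
(Top, C): Agent 1 can switch to Middle (12 → 19). Not NE.
(Top, R): Agent 1 can switch to Bottom (11 → 15). Not NE.
(Middle, L): Agent 2 can switch to C (7 → 9). Not NE.
(Middle, C): Agent 2 can switch to R (9 → 11). Not NE.
(Middle, R): Agent 1 can switch to Top (1 → 11). Not NE.
(Bottom, L): Agent 1 can switch to Middle (13 → 19). Not NE.
(Bottom, C): Agent 1 can switch to Middle (15 → 19). Not NE.
(Bottom, R): Agent 2 can switch to L (2 → 20). Not NE.

none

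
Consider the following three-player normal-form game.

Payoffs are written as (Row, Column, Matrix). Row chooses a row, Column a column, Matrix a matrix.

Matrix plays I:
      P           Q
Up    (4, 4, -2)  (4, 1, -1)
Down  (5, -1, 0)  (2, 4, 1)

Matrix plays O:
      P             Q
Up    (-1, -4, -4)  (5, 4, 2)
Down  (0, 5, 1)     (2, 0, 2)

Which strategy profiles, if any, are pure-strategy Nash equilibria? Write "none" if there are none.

Row against (P, I): payoffs 4, 5 → best response Down.
Row against (P, O): payoffs -1, 0 → best response Down.
Row against (Q, I): payoffs 4, 2 → best response Up.
Row against (Q, O): payoffs 5, 2 → best response Up.
Column against (Up, I): payoffs 4, 1 → best response P.
Column against (Up, O): payoffs -4, 4 → best response Q.
Column against (Down, I): payoffs -1, 4 → best response Q.
Column against (Down, O): payoffs 5, 0 → best response P.
Matrix against (Up, P): payoffs -2, -4 → best response I.
Matrix against (Up, Q): payoffs -1, 2 → best response O.
Matrix against (Down, P): payoffs 0, 1 → best response O.
Matrix against (Down, Q): payoffs 1, 2 → best response O.
Mutual best responses: (Up, Q, O); (Down, P, O).

Pure-strategy Nash equilibria: (Up, Q, O), (Down, P, O)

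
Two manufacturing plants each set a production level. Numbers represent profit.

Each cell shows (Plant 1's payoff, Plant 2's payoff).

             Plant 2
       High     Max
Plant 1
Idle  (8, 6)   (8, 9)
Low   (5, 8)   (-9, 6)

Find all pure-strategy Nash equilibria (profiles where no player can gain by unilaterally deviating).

(Idle, Max)

Plant 1 against High: payoffs 8, 5 → best response Idle.
Plant 1 against Max: payoffs 8, -9 → best response Idle.
Plant 2 against Idle: payoffs 6, 9 → best response Max.
Plant 2 against Low: payoffs 8, 6 → best response High.
Mutual best responses: (Idle, Max).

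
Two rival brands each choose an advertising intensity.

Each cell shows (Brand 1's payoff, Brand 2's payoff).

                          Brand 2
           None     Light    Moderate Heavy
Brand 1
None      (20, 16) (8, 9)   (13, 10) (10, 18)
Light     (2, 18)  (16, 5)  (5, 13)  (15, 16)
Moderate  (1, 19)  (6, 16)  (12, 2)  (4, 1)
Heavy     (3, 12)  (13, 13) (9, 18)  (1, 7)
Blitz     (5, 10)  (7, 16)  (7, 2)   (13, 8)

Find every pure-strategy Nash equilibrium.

Brand 1 against None: payoffs 20, 2, 1, 3, 5 → best response None.
Brand 1 against Light: payoffs 8, 16, 6, 13, 7 → best response Light.
Brand 1 against Moderate: payoffs 13, 5, 12, 9, 7 → best response None.
Brand 1 against Heavy: payoffs 10, 15, 4, 1, 13 → best response Light.
Brand 2 against None: payoffs 16, 9, 10, 18 → best response Heavy.
Brand 2 against Light: payoffs 18, 5, 13, 16 → best response None.
Brand 2 against Moderate: payoffs 19, 16, 2, 1 → best response None.
Brand 2 against Heavy: payoffs 12, 13, 18, 7 → best response Moderate.
Brand 2 against Blitz: payoffs 10, 16, 2, 8 → best response Light.
No profile is a mutual best response for all players.

There is no pure-strategy Nash equilibrium.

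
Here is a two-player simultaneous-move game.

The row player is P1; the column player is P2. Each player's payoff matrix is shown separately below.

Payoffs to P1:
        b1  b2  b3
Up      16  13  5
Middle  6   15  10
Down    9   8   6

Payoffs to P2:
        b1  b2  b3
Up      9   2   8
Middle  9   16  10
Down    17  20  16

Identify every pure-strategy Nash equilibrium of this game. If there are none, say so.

The pure Nash equilibria are (Up, b1), (Middle, b2).

P1 against b1: payoffs 16, 6, 9 → best response Up.
P1 against b2: payoffs 13, 15, 8 → best response Middle.
P1 against b3: payoffs 5, 10, 6 → best response Middle.
P2 against Up: payoffs 9, 2, 8 → best response b1.
P2 against Middle: payoffs 9, 16, 10 → best response b2.
P2 against Down: payoffs 17, 20, 16 → best response b2.
Mutual best responses: (Up, b1); (Middle, b2).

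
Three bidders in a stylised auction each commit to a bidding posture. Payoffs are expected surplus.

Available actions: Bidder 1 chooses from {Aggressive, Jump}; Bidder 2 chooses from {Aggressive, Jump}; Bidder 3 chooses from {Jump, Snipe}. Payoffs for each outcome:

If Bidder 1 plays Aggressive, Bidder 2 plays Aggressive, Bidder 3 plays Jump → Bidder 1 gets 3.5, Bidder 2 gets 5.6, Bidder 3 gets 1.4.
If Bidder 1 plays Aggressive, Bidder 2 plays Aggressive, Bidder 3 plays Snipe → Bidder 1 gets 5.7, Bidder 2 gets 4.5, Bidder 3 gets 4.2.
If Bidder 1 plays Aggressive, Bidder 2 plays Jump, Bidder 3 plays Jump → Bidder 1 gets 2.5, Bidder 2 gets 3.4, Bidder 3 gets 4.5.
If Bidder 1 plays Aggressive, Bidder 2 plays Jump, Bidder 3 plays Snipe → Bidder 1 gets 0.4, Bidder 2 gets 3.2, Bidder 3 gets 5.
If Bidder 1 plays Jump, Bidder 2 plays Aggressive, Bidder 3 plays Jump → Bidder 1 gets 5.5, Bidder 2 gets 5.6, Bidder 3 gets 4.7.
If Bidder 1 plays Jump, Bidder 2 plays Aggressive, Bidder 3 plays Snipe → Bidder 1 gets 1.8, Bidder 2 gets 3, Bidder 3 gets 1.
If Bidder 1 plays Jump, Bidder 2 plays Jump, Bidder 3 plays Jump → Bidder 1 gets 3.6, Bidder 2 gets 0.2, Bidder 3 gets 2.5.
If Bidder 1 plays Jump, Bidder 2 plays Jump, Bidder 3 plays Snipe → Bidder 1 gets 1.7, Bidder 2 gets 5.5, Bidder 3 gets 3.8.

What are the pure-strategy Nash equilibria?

(Aggressive, Aggressive, Jump): Bidder 1 can switch to Jump (3.5 → 5.5). Not NE.
(Aggressive, Aggressive, Snipe): Bidder 1 gets 5.7, best alternative 1.8; Bidder 2 gets 4.5, best alternative 3.2; Bidder 3 gets 4.2, best alternative 1.4. No profitable deviation — NE.
(Aggressive, Jump, Jump): Bidder 1 can switch to Jump (2.5 → 3.6). Not NE.
(Aggressive, Jump, Snipe): Bidder 1 can switch to Jump (0.4 → 1.7). Not NE.
(Jump, Aggressive, Jump): Bidder 1 gets 5.5, best alternative 3.5; Bidder 2 gets 5.6, best alternative 0.2; Bidder 3 gets 4.7, best alternative 1. No profitable deviation — NE.
(Jump, Aggressive, Snipe): Bidder 1 can switch to Aggressive (1.8 → 5.7). Not NE.
(Jump, Jump, Jump): Bidder 2 can switch to Aggressive (0.2 → 5.6). Not NE.
(Jump, Jump, Snipe): Bidder 1 gets 1.7, best alternative 0.4; Bidder 2 gets 5.5, best alternative 3; Bidder 3 gets 3.8, best alternative 2.5. No profitable deviation — NE.

Pure-strategy Nash equilibria: (Aggressive, Aggressive, Snipe), (Jump, Aggressive, Jump), (Jump, Jump, Snipe)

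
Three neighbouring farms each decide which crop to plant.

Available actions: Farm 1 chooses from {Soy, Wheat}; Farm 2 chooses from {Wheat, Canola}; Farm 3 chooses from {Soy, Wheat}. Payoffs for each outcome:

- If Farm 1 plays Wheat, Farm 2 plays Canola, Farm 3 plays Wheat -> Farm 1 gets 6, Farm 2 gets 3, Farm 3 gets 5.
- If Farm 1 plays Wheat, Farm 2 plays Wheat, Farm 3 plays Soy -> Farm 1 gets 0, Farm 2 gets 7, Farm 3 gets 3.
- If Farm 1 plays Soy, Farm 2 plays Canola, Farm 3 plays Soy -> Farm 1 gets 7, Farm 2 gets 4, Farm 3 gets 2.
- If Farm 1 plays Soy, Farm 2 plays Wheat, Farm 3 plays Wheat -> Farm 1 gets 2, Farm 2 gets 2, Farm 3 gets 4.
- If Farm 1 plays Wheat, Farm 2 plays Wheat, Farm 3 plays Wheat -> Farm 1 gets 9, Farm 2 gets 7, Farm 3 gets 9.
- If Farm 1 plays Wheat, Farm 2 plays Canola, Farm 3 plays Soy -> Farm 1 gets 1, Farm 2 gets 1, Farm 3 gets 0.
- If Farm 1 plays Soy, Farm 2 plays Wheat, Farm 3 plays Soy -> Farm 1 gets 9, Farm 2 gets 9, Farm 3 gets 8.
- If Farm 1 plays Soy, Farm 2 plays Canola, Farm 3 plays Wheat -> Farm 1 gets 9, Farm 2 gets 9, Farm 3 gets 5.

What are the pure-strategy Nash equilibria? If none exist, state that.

Pure-strategy Nash equilibria: (Soy, Wheat, Soy), (Soy, Canola, Wheat), (Wheat, Wheat, Wheat)

Farm 1 against (Wheat, Soy): payoffs 9, 0 → best response Soy.
Farm 1 against (Wheat, Wheat): payoffs 2, 9 → best response Wheat.
Farm 1 against (Canola, Soy): payoffs 7, 1 → best response Soy.
Farm 1 against (Canola, Wheat): payoffs 9, 6 → best response Soy.
Farm 2 against (Soy, Soy): payoffs 9, 4 → best response Wheat.
Farm 2 against (Soy, Wheat): payoffs 2, 9 → best response Canola.
Farm 2 against (Wheat, Soy): payoffs 7, 1 → best response Wheat.
Farm 2 against (Wheat, Wheat): payoffs 7, 3 → best response Wheat.
Farm 3 against (Soy, Wheat): payoffs 8, 4 → best response Soy.
Farm 3 against (Soy, Canola): payoffs 2, 5 → best response Wheat.
Farm 3 against (Wheat, Wheat): payoffs 3, 9 → best response Wheat.
Farm 3 against (Wheat, Canola): payoffs 0, 5 → best response Wheat.
Mutual best responses: (Soy, Wheat, Soy); (Soy, Canola, Wheat); (Wheat, Wheat, Wheat).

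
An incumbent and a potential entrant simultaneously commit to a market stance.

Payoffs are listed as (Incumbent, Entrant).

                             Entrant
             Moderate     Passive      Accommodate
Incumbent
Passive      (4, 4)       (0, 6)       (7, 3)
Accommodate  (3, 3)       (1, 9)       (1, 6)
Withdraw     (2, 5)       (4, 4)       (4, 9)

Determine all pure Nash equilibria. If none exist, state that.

Check each profile: it is a Nash equilibrium iff no player can strictly gain by switching unilaterally.
(Passive, Moderate): Entrant can switch to Passive (4 → 6). Not NE.
(Passive, Passive): Incumbent can switch to Accommodate (0 → 1). Not NE.
(Passive, Accommodate): Entrant can switch to Moderate (3 → 4). Not NE.
(Accommodate, Moderate): Incumbent can switch to Passive (3 → 4). Not NE.
(Accommodate, Passive): Incumbent can switch to Withdraw (1 → 4). Not NE.
(Accommodate, Accommodate): Incumbent can switch to Passive (1 → 7). Not NE.
(The remaining 3 profiles each have a profitable deviation by the same check.)

There is no pure-strategy Nash equilibrium.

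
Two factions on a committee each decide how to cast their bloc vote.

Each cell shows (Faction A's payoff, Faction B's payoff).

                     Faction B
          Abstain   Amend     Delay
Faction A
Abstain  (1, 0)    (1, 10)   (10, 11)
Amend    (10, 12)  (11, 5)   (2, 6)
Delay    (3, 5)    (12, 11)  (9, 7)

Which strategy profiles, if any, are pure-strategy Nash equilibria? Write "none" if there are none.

Mark each player's best response to every combination of opponents' strategies; a profile where every player is best-responding is a pure Nash equilibrium.
Faction A against Abstain: payoffs 1, 10, 3 → best response Amend.
Faction A against Amend: payoffs 1, 11, 12 → best response Delay.
Faction A against Delay: payoffs 10, 2, 9 → best response Abstain.
Faction B against Abstain: payoffs 0, 10, 11 → best response Delay.
Faction B against Amend: payoffs 12, 5, 6 → best response Abstain.
Faction B against Delay: payoffs 5, 11, 7 → best response Amend.
Mutual best responses: (Abstain, Delay); (Amend, Abstain); (Delay, Amend).

(Abstain, Delay); (Amend, Abstain); (Delay, Amend)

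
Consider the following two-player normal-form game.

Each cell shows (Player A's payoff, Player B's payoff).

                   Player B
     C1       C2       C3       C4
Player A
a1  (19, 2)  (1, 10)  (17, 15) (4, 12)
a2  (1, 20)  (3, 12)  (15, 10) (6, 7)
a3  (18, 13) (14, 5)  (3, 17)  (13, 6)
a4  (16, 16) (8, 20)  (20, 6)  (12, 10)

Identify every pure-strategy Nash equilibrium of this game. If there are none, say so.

Check each profile: it is a Nash equilibrium iff no player can strictly gain by switching unilaterally.
(a1, C1): Player B can switch to C2 (2 → 10). Not NE.
(a1, C2): Player A can switch to a2 (1 → 3). Not NE.
(a1, C3): Player A can switch to a4 (17 → 20). Not NE.
(a1, C4): Player A can switch to a2 (4 → 6). Not NE.
(a2, C1): Player A can switch to a1 (1 → 19). Not NE.
(a2, C2): Player A can switch to a3 (3 → 14). Not NE.
(a2, C3): Player A can switch to a1 (15 → 17). Not NE.
(a2, C4): Player A can switch to a3 (6 → 13). Not NE.
(The remaining 8 profiles each have a profitable deviation by the same check.)

No pure-strategy Nash equilibrium.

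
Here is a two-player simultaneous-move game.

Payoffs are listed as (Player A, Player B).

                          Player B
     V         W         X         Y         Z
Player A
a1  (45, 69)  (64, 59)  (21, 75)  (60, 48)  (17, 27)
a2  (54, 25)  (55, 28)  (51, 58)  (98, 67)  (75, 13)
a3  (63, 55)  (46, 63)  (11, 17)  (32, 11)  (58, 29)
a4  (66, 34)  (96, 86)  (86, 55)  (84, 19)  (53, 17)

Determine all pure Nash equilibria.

Player A against V: payoffs 45, 54, 63, 66 → best response a4.
Player A against W: payoffs 64, 55, 46, 96 → best response a4.
Player A against X: payoffs 21, 51, 11, 86 → best response a4.
Player A against Y: payoffs 60, 98, 32, 84 → best response a2.
Player A against Z: payoffs 17, 75, 58, 53 → best response a2.
Player B against a1: payoffs 69, 59, 75, 48, 27 → best response X.
Player B against a2: payoffs 25, 28, 58, 67, 13 → best response Y.
Player B against a3: payoffs 55, 63, 17, 11, 29 → best response W.
Player B against a4: payoffs 34, 86, 55, 19, 17 → best response W.
Mutual best responses: (a2, Y); (a4, W).

(a2, Y), (a4, W)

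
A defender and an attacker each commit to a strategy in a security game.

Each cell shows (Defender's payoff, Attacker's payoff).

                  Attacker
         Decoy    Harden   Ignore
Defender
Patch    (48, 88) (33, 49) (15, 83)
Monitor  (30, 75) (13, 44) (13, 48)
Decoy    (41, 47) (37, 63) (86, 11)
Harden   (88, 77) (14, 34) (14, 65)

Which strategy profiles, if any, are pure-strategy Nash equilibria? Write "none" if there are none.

Pure-strategy Nash equilibria: (Decoy, Harden), (Harden, Decoy)

Defender against Decoy: payoffs 48, 30, 41, 88 → best response Harden.
Defender against Harden: payoffs 33, 13, 37, 14 → best response Decoy.
Defender against Ignore: payoffs 15, 13, 86, 14 → best response Decoy.
Attacker against Patch: payoffs 88, 49, 83 → best response Decoy.
Attacker against Monitor: payoffs 75, 44, 48 → best response Decoy.
Attacker against Decoy: payoffs 47, 63, 11 → best response Harden.
Attacker against Harden: payoffs 77, 34, 65 → best response Decoy.
Mutual best responses: (Decoy, Harden); (Harden, Decoy).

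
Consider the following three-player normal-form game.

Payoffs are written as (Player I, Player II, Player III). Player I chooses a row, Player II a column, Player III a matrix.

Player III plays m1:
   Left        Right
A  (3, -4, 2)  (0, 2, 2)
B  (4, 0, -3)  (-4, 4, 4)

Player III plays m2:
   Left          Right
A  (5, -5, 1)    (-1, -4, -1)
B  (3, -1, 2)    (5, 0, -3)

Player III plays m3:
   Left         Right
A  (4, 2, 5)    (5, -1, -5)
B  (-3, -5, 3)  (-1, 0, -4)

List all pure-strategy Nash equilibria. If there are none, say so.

Player I against (Left, m1): payoffs 3, 4 → best response B.
Player I against (Left, m2): payoffs 5, 3 → best response A.
Player I against (Left, m3): payoffs 4, -3 → best response A.
Player I against (Right, m1): payoffs 0, -4 → best response A.
Player I against (Right, m2): payoffs -1, 5 → best response B.
Player I against (Right, m3): payoffs 5, -1 → best response A.
Player II against (A, m1): payoffs -4, 2 → best response Right.
Player II against (A, m2): payoffs -5, -4 → best response Right.
Player II against (A, m3): payoffs 2, -1 → best response Left.
Player II against (B, m1): payoffs 0, 4 → best response Right.
Player II against (B, m2): payoffs -1, 0 → best response Right.
Player II against (B, m3): payoffs -5, 0 → best response Right.
Player III against (A, Left): payoffs 2, 1, 5 → best response m3.
Player III against (A, Right): payoffs 2, -1, -5 → best response m1.
Player III against (B, Left): payoffs -3, 2, 3 → best response m3.
Player III against (B, Right): payoffs 4, -3, -4 → best response m1.
Mutual best responses: (A, Left, m3); (A, Right, m1).

(A, Left, m3); (A, Right, m1)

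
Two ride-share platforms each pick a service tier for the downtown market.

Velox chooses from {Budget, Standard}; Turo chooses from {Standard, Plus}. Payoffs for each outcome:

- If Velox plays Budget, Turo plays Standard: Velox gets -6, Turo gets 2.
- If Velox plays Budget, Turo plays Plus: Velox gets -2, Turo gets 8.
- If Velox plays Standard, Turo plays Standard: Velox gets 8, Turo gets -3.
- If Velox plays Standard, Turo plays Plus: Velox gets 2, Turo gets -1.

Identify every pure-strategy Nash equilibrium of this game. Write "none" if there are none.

(Budget, Standard): Velox can switch to Standard (-6 → 8). Not NE.
(Budget, Plus): Velox can switch to Standard (-2 → 2). Not NE.
(Standard, Standard): Turo can switch to Plus (-3 → -1). Not NE.
(Standard, Plus): Velox gets 2, best alternative -2; Turo gets -1, best alternative -3. No profitable deviation — NE.

(Standard, Plus)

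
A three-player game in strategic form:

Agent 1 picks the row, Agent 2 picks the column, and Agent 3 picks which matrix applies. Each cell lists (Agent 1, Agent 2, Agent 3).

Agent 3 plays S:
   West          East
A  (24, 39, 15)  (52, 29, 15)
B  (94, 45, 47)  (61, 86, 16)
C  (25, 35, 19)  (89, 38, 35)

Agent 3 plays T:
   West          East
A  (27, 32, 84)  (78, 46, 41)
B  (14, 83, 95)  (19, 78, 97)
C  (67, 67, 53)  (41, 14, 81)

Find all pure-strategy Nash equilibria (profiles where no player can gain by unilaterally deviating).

The pure Nash equilibria are (A, East, T), (C, West, T).

(A, West, S): Agent 1 can switch to B (24 → 94). Not NE.
(A, West, T): Agent 1 can switch to C (27 → 67). Not NE.
(A, East, S): Agent 1 can switch to B (52 → 61). Not NE.
(A, East, T): Agent 1 gets 78, best alternative 41; Agent 2 gets 46, best alternative 32; Agent 3 gets 41, best alternative 15. No profitable deviation — NE.
(B, West, S): Agent 2 can switch to East (45 → 86). Not NE.
(B, West, T): Agent 1 can switch to A (14 → 27). Not NE.
(B, East, S): Agent 1 can switch to C (61 → 89). Not NE.
(B, East, T): Agent 1 can switch to A (19 → 78). Not NE.
(C, West, S): Agent 1 can switch to B (25 → 94). Not NE.
(C, West, T): Agent 1 gets 67, best alternative 27; Agent 2 gets 67, best alternative 14; Agent 3 gets 53, best alternative 19. No profitable deviation — NE.
(The remaining 2 profiles each have a profitable deviation by the same check.)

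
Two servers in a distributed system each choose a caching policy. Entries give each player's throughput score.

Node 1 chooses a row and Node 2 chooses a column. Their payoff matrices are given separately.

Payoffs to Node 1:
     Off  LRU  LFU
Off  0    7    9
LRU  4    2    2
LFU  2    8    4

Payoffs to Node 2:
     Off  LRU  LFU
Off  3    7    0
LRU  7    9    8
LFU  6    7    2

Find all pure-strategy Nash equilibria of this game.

For each strategy profile, look for a profitable unilateral deviation.
(Off, Off): Node 1 can switch to LRU (0 → 4). Not NE.
(Off, LRU): Node 1 can switch to LFU (7 → 8). Not NE.
(Off, LFU): Node 2 can switch to Off (0 → 3). Not NE.
(LRU, Off): Node 2 can switch to LRU (7 → 9). Not NE.
(LRU, LRU): Node 1 can switch to Off (2 → 7). Not NE.
(LRU, LFU): Node 1 can switch to Off (2 → 9). Not NE.
(LFU, Off): Node 1 can switch to LRU (2 → 4). Not NE.
(LFU, LRU): Node 1 gets 8, best alternative 7; Node 2 gets 7, best alternative 6. No profitable deviation — NE.
(LFU, LFU): Node 1 can switch to Off (4 → 9). Not NE.

The unique pure-strategy Nash equilibrium is (LFU, LRU).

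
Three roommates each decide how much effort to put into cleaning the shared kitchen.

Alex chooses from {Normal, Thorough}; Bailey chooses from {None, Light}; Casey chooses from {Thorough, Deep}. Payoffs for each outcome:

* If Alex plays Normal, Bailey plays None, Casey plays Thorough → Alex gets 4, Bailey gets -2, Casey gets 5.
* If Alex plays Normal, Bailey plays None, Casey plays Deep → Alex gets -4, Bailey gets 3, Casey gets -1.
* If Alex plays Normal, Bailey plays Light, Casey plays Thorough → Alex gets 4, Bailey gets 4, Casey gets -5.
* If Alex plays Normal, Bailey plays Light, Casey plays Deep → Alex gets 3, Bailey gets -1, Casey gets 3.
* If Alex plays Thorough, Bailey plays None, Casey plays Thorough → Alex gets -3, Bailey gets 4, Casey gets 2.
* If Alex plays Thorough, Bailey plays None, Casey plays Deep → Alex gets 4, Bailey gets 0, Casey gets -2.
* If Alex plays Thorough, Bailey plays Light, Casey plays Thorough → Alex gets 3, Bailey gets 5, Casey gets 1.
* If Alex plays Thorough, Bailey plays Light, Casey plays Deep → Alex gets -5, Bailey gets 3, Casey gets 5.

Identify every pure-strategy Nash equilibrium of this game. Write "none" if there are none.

(Normal, None, Thorough): Bailey can switch to Light (-2 → 4). Not NE.
(Normal, None, Deep): Alex can switch to Thorough (-4 → 4). Not NE.
(Normal, Light, Thorough): Casey can switch to Deep (-5 → 3). Not NE.
(Normal, Light, Deep): Bailey can switch to None (-1 → 3). Not NE.
(Thorough, None, Thorough): Alex can switch to Normal (-3 → 4). Not NE.
(Thorough, None, Deep): Bailey can switch to Light (0 → 3). Not NE.
(Thorough, Light, Thorough): Alex can switch to Normal (3 → 4). Not NE.
(Thorough, Light, Deep): Alex can switch to Normal (-5 → 3). Not NE.

none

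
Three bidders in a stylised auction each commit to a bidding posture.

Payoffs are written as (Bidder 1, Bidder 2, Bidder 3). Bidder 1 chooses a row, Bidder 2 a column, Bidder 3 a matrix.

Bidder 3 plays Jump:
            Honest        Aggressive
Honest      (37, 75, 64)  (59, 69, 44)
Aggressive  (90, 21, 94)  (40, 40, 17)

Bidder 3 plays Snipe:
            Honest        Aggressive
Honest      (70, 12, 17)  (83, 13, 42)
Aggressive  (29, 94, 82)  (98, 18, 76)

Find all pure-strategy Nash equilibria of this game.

Bidder 1 against (Honest, Jump): payoffs 37, 90 → best response Aggressive.
Bidder 1 against (Honest, Snipe): payoffs 70, 29 → best response Honest.
Bidder 1 against (Aggressive, Jump): payoffs 59, 40 → best response Honest.
Bidder 1 against (Aggressive, Snipe): payoffs 83, 98 → best response Aggressive.
Bidder 2 against (Honest, Jump): payoffs 75, 69 → best response Honest.
Bidder 2 against (Honest, Snipe): payoffs 12, 13 → best response Aggressive.
Bidder 2 against (Aggressive, Jump): payoffs 21, 40 → best response Aggressive.
Bidder 2 against (Aggressive, Snipe): payoffs 94, 18 → best response Honest.
Bidder 3 against (Honest, Honest): payoffs 64, 17 → best response Jump.
Bidder 3 against (Honest, Aggressive): payoffs 44, 42 → best response Jump.
Bidder 3 against (Aggressive, Honest): payoffs 94, 82 → best response Jump.
Bidder 3 against (Aggressive, Aggressive): payoffs 17, 76 → best response Snipe.
No profile is a mutual best response for all players.

none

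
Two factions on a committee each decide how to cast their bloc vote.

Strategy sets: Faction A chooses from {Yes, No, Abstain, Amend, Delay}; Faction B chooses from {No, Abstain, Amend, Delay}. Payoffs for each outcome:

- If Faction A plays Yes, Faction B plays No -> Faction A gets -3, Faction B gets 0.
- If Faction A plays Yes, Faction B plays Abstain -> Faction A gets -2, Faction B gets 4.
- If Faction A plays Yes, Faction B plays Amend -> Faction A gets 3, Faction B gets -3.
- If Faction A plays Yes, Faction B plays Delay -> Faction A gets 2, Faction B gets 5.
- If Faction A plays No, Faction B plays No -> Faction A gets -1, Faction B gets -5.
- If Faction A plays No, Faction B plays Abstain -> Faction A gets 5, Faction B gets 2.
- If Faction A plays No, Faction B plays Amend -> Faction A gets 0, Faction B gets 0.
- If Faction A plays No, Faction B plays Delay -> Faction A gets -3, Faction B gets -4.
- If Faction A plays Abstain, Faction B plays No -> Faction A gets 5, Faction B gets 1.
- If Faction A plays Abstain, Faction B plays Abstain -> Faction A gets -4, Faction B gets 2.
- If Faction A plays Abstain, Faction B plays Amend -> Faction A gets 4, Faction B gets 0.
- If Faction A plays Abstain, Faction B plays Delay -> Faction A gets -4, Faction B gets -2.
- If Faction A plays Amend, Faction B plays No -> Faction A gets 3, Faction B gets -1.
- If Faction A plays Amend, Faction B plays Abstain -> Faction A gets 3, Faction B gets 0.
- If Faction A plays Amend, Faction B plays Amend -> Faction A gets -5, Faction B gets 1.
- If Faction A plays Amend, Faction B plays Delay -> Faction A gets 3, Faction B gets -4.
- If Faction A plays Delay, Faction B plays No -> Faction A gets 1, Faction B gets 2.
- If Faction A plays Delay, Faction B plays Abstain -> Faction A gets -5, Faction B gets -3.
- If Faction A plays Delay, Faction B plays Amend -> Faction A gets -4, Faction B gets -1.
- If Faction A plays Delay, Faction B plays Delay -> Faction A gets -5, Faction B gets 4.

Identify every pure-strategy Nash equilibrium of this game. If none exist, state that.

Pure NE: (No, Abstain)

(Yes, No): Faction A can switch to No (-3 → -1). Not NE.
(Yes, Abstain): Faction A can switch to No (-2 → 5). Not NE.
(Yes, Amend): Faction A can switch to Abstain (3 → 4). Not NE.
(Yes, Delay): Faction A can switch to Amend (2 → 3). Not NE.
(No, No): Faction A can switch to Abstain (-1 → 5). Not NE.
(No, Abstain): Faction A gets 5, best alternative 3; Faction B gets 2, best alternative 0. No profitable deviation — NE.
(No, Amend): Faction A can switch to Yes (0 → 3). Not NE.
(No, Delay): Faction A can switch to Yes (-3 → 2). Not NE.
(Abstain, No): Faction B can switch to Abstain (1 → 2). Not NE.
(The remaining 11 profiles each have a profitable deviation by the same check.)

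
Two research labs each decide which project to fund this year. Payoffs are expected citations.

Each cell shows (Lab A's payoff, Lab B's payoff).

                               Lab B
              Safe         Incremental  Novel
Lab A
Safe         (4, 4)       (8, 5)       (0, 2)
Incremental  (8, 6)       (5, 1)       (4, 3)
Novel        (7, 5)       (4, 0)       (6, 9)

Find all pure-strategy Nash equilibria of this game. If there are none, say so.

Pure-strategy Nash equilibria: (Safe, Incremental), (Incremental, Safe), (Novel, Novel)

(Safe, Safe): Lab A can switch to Incremental (4 → 8). Not NE.
(Safe, Incremental): Lab A gets 8, best alternative 5; Lab B gets 5, best alternative 4. No profitable deviation — NE.
(Safe, Novel): Lab A can switch to Incremental (0 → 4). Not NE.
(Incremental, Safe): Lab A gets 8, best alternative 7; Lab B gets 6, best alternative 3. No profitable deviation — NE.
(Incremental, Incremental): Lab A can switch to Safe (5 → 8). Not NE.
(Incremental, Novel): Lab A can switch to Novel (4 → 6). Not NE.
(Novel, Safe): Lab A can switch to Incremental (7 → 8). Not NE.
(Novel, Incremental): Lab A can switch to Safe (4 → 8). Not NE.
(Novel, Novel): Lab A gets 6, best alternative 4; Lab B gets 9, best alternative 5. No profitable deviation — NE.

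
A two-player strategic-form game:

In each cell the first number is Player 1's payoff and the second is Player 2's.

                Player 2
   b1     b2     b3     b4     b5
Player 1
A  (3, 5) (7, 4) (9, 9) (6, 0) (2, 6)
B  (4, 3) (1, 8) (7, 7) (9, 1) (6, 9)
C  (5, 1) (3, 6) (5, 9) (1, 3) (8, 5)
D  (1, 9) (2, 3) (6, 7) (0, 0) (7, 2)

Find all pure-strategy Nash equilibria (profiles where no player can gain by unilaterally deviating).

(A, b3)

Mark each player's best response to every combination of opponents' strategies; a profile where every player is best-responding is a pure Nash equilibrium.
Player 1 against b1: payoffs 3, 4, 5, 1 → best response C.
Player 1 against b2: payoffs 7, 1, 3, 2 → best response A.
Player 1 against b3: payoffs 9, 7, 5, 6 → best response A.
Player 1 against b4: payoffs 6, 9, 1, 0 → best response B.
Player 1 against b5: payoffs 2, 6, 8, 7 → best response C.
Player 2 against A: payoffs 5, 4, 9, 0, 6 → best response b3.
Player 2 against B: payoffs 3, 8, 7, 1, 9 → best response b5.
Player 2 against C: payoffs 1, 6, 9, 3, 5 → best response b3.
Player 2 against D: payoffs 9, 3, 7, 0, 2 → best response b1.
Mutual best responses: (A, b3).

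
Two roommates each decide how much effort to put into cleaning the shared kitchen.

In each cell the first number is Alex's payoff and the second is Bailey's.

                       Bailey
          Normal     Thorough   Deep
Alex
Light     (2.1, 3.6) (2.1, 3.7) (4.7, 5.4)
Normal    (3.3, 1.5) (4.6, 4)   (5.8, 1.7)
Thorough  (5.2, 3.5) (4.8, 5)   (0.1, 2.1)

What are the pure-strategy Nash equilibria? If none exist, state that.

The unique pure-strategy Nash equilibrium is (Thorough, Thorough).

Alex against Normal: payoffs 2.1, 3.3, 5.2 → best response Thorough.
Alex against Thorough: payoffs 2.1, 4.6, 4.8 → best response Thorough.
Alex against Deep: payoffs 4.7, 5.8, 0.1 → best response Normal.
Bailey against Light: payoffs 3.6, 3.7, 5.4 → best response Deep.
Bailey against Normal: payoffs 1.5, 4, 1.7 → best response Thorough.
Bailey against Thorough: payoffs 3.5, 5, 2.1 → best response Thorough.
Mutual best responses: (Thorough, Thorough).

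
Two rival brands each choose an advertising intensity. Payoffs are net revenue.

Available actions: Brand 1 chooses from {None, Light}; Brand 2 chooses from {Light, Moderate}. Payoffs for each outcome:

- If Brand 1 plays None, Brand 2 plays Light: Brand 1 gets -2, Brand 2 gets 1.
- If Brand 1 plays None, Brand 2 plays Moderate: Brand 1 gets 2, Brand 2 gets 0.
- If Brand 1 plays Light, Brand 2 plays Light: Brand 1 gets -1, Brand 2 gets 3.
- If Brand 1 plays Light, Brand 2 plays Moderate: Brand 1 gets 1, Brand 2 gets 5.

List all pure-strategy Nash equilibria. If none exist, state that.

No pure-strategy Nash equilibrium.

(None, Light): Brand 1 can switch to Light (-2 → -1). Not NE.
(None, Moderate): Brand 2 can switch to Light (0 → 1). Not NE.
(Light, Light): Brand 2 can switch to Moderate (3 → 5). Not NE.
(Light, Moderate): Brand 1 can switch to None (1 → 2). Not NE.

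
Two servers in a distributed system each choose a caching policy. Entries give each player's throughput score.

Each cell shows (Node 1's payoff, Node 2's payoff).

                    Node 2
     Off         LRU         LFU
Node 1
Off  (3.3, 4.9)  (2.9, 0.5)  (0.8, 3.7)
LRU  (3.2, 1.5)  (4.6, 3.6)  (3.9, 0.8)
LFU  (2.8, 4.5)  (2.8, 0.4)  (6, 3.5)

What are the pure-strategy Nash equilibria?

Node 1 against Off: payoffs 3.3, 3.2, 2.8 → best response Off.
Node 1 against LRU: payoffs 2.9, 4.6, 2.8 → best response LRU.
Node 1 against LFU: payoffs 0.8, 3.9, 6 → best response LFU.
Node 2 against Off: payoffs 4.9, 0.5, 3.7 → best response Off.
Node 2 against LRU: payoffs 1.5, 3.6, 0.8 → best response LRU.
Node 2 against LFU: payoffs 4.5, 0.4, 3.5 → best response Off.
Mutual best responses: (Off, Off); (LRU, LRU).

(Off, Off); (LRU, LRU)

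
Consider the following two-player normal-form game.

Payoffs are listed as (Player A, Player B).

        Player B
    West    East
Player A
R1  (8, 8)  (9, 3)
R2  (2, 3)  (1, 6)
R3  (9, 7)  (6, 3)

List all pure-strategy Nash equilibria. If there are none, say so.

(R1, West): Player A can switch to R3 (8 → 9). Not NE.
(R1, East): Player B can switch to West (3 → 8). Not NE.
(R2, West): Player A can switch to R1 (2 → 8). Not NE.
(R2, East): Player A can switch to R1 (1 → 9). Not NE.
(R3, West): Player A gets 9, best alternative 8; Player B gets 7, best alternative 3. No profitable deviation — NE.
(R3, East): Player A can switch to R1 (6 → 9). Not NE.

(R3, West)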